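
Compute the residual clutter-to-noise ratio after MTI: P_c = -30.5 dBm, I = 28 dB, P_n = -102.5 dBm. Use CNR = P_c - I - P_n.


CNR = -30.5 - 28 - (-102.5) = 44.0 dB

44.0 dB


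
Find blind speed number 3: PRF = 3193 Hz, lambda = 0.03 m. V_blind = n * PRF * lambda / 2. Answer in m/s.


V_blind = 3 * 3193 * 0.03 / 2 = 143.7 m/s

143.7 m/s


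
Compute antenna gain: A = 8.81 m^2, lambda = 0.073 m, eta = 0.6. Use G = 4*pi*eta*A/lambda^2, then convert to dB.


G_linear = 4*pi*0.6*8.81/0.073^2 = 12464.97
G_dB = 10*log10(12464.97) = 41.0 dB

41.0 dB


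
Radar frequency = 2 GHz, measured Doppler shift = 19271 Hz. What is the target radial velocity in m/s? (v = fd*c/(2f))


v = 19271 * 3e8 / (2 * 2000000000.0) = 1445.3 m/s

1445.3 m/s


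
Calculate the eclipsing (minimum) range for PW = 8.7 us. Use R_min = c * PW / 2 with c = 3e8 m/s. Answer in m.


R_min = 3e8 * 8.7e-6 / 2 = 1305.0 m

1305.0 m


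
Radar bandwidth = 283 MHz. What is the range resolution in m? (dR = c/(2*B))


dR = 3e8 / (2 * 283000000.0) = 0.53 m

0.53 m


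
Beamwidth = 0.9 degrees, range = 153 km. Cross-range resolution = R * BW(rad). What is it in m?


BW_rad = 0.015707963
CR = 153000 * 0.015707963 = 2403.3 m

2403.3 m


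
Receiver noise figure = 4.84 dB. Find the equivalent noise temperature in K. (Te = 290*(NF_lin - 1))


NF_lin = 10^(4.84/10) = 3.047895
Te = 290 * (3.047895 - 1) = 593.9 K

593.9 K


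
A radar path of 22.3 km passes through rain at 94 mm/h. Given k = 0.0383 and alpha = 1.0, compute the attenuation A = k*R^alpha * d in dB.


gamma = 0.0383 * 94^1.0 = 3.6002 dB/km
A = 3.6002 * 22.3 = 80.28 dB

80.28 dB


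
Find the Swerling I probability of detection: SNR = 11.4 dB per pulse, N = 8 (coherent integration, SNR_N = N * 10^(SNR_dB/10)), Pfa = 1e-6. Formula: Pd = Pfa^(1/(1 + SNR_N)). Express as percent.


SNR_lin = 10^(11.4/10) = 13.80384
SNR_N = 8 * 13.80384 = 110.43072
1/(1 + SNR_N) = 1/111.43072 = 0.0089742
Pd = (1e-6)^0.0089742 = 0.88339
Pd = 88.3%

88.3%


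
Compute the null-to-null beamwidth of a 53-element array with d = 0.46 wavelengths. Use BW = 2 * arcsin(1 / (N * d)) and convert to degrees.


1/(N*d) = 1/(53*0.46) = 0.041017
BW = 2*arcsin(0.041017) = 4.7 degrees

4.7 degrees


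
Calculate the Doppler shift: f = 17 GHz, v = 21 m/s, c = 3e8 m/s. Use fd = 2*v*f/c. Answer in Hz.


fd = 2 * 21 * 17000000000.0 / 3e8 = 2380.0 Hz

2380.0 Hz


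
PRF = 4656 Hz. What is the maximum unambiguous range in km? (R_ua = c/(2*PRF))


R_ua = 3e8 / (2 * 4656) = 32216.5 m = 32.2 km

32.2 km


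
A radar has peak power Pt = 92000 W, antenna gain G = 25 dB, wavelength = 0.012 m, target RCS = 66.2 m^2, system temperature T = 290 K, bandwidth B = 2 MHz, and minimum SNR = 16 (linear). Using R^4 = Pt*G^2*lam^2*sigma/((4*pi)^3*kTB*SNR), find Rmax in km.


G_lin = 10^(25/10) = 316.227766
R^4 = 92000 * 316.227766^2 * 0.012^2 * 66.2 / ((4*pi)^3 * 1.38e-23 * 290 * 2000000.0 * 16)
R^4 = 3.45105e17 m^4
R_max = (3.45105e17)^(1/4) = 24237.5 m = 24.2 km

24.2 km


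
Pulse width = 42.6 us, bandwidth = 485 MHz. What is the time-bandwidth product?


TBP = 42.6 * 485 = 20661.0

20661.0


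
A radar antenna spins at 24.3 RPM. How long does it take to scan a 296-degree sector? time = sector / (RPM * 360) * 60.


t = 296 / (24.3 * 360) * 60 = 2.03 s

2.03 s


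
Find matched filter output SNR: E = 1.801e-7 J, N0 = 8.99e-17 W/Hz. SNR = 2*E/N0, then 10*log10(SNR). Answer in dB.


SNR_lin = 2 * 1.801e-7 / 8.99e-17 = 4.007e9
SNR_dB = 10*log10(4.007e9) = 96.0 dB

96.0 dB


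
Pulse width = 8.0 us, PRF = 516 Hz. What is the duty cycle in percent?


DC = 8.0e-6 * 516 * 100 = 0.41%

0.41%


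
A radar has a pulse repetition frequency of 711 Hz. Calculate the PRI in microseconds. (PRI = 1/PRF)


PRI = 1/711 = 0.0014064698 s = 1406.5 us

1406.5 us


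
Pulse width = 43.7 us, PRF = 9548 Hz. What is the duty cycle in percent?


DC = 43.7e-6 * 9548 * 100 = 41.72%

41.72%


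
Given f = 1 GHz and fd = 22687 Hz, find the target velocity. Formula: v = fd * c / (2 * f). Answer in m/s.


v = 22687 * 3e8 / (2 * 1000000000.0) = 3403.1 m/s

3403.1 m/s


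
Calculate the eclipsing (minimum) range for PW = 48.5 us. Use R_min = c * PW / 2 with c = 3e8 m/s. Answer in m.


R_min = 3e8 * 48.5e-6 / 2 = 7275.0 m

7275.0 m


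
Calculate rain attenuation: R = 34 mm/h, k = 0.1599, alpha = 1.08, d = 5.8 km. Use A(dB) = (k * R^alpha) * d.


gamma = 0.1599 * 34^1.08 = 7.208513 dB/km
A = 7.208513 * 5.8 = 41.81 dB

41.81 dB


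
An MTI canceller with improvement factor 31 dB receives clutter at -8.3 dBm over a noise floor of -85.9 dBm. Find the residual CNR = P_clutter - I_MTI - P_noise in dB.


CNR = -8.3 - 31 - (-85.9) = 46.6 dB

46.6 dB


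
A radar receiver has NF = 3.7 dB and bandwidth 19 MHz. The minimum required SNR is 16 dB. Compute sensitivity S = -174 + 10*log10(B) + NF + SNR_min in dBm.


10*log10(19000000.0) = 72.79
S = -174 + 72.79 + 3.7 + 16 = -81.5 dBm

-81.5 dBm


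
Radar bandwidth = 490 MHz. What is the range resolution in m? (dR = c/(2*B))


dR = 3e8 / (2 * 490000000.0) = 0.31 m

0.31 m


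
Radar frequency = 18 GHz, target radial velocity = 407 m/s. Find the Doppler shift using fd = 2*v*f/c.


fd = 2 * 407 * 18000000000.0 / 3e8 = 48840.0 Hz

48840.0 Hz


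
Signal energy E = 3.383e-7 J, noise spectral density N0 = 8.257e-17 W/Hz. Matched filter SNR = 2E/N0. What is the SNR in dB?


SNR_lin = 2 * 3.383e-7 / 8.257e-17 = 8.194e9
SNR_dB = 10*log10(8.194e9) = 99.1 dB

99.1 dB


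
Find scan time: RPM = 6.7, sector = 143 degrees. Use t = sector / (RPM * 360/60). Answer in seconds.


t = 143 / (6.7 * 360) * 60 = 3.56 s

3.56 s


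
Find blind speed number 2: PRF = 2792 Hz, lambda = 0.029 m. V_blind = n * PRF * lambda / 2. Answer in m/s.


V_blind = 2 * 2792 * 0.029 / 2 = 81.0 m/s

81.0 m/s


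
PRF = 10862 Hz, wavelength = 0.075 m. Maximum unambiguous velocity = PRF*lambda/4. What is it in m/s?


V_ua = 10862 * 0.075 / 4 = 203.7 m/s

203.7 m/s


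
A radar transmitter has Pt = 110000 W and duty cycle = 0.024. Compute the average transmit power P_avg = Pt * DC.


P_avg = 110000 * 0.024 = 2640.0 W

2640.0 W


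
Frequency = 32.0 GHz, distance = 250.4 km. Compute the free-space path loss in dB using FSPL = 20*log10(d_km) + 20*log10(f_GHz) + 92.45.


20*log10(250.4) = 47.97
20*log10(32.0) = 30.1
FSPL = 170.5 dB

170.5 dB


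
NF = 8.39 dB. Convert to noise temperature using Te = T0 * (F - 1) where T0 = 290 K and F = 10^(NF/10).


NF_lin = 10^(8.39/10) = 6.902398
Te = 290 * (6.902398 - 1) = 1711.7 K

1711.7 K


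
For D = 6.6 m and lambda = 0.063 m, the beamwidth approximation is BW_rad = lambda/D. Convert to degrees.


BW_rad = 0.063 / 6.6 = 0.009545
BW_deg = 0.55 degrees

0.55 degrees


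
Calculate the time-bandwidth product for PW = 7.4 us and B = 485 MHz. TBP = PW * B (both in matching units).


TBP = 7.4 * 485 = 3589.0

3589.0


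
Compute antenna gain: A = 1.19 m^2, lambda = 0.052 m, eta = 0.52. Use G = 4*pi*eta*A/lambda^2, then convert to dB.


G_linear = 4*pi*0.52*1.19/0.052^2 = 2875.77
G_dB = 10*log10(2875.77) = 34.6 dB

34.6 dB


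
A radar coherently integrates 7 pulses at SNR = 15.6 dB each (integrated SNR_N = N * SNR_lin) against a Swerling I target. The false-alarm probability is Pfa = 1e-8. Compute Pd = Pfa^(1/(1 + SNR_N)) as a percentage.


SNR_lin = 10^(15.6/10) = 36.30781
SNR_N = 7 * 36.30781 = 254.15467
1/(1 + SNR_N) = 1/255.15467 = 0.0039192
Pd = (1e-8)^0.0039192 = 0.93035
Pd = 93.0%

93.0%


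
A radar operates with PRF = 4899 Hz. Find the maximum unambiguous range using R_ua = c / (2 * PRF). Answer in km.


R_ua = 3e8 / (2 * 4899) = 30618.5 m = 30.6 km

30.6 km


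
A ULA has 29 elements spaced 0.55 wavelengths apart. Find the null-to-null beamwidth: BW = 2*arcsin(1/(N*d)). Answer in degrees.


1/(N*d) = 1/(29*0.55) = 0.062696
BW = 2*arcsin(0.062696) = 7.2 degrees

7.2 degrees


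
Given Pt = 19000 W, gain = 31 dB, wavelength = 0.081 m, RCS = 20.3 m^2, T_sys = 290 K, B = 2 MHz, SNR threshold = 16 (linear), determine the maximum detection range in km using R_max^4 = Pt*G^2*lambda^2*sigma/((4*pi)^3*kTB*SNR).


G_lin = 10^(31/10) = 1258.925412
R^4 = 19000 * 1258.925412^2 * 0.081^2 * 20.3 / ((4*pi)^3 * 1.38e-23 * 290 * 2000000.0 * 16)
R^4 = 1.5782e19 m^4
R_max = (1.5782e19)^(1/4) = 63029.0 m = 63.0 km

63.0 km


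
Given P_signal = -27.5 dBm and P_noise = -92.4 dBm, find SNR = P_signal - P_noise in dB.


SNR = -27.5 - (-92.4) = 64.9 dB

64.9 dB


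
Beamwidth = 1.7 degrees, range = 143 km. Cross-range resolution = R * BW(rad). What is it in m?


BW_rad = 0.029670597
CR = 143000 * 0.029670597 = 4242.9 m

4242.9 m


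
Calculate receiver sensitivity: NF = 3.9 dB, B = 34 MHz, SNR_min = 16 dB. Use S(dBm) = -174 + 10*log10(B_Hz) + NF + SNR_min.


10*log10(34000000.0) = 75.31
S = -174 + 75.31 + 3.9 + 16 = -78.8 dBm

-78.8 dBm


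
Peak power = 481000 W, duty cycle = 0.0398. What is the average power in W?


P_avg = 481000 * 0.0398 = 19143.8 W

19143.8 W


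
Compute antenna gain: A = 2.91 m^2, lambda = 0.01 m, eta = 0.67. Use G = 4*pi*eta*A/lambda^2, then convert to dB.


G_linear = 4*pi*0.67*2.91/0.01^2 = 245006.53
G_dB = 10*log10(245006.53) = 53.9 dB

53.9 dB


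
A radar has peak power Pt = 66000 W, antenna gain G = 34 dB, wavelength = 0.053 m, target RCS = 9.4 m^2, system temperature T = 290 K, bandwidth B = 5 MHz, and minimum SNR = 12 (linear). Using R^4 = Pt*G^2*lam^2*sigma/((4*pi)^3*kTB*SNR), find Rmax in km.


G_lin = 10^(34/10) = 2511.886432
R^4 = 66000 * 2511.886432^2 * 0.053^2 * 9.4 / ((4*pi)^3 * 1.38e-23 * 290 * 5000000.0 * 12)
R^4 = 2.30763e19 m^4
R_max = (2.30763e19)^(1/4) = 69309.3 m = 69.3 km

69.3 km


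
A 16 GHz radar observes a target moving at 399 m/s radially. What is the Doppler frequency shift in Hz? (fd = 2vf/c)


fd = 2 * 399 * 16000000000.0 / 3e8 = 42560.0 Hz

42560.0 Hz


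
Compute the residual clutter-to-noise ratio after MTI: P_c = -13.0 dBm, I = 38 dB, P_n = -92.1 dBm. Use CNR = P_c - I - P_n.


CNR = -13.0 - 38 - (-92.1) = 41.1 dB

41.1 dB


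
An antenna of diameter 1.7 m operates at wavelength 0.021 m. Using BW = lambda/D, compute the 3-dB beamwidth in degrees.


BW_rad = 0.021 / 1.7 = 0.012353
BW_deg = 0.71 degrees

0.71 degrees


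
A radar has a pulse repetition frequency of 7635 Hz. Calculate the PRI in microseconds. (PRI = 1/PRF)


PRI = 1/7635 = 0.0001309758 s = 131.0 us

131.0 us


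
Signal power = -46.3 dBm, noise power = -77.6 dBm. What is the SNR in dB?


SNR = -46.3 - (-77.6) = 31.3 dB

31.3 dB


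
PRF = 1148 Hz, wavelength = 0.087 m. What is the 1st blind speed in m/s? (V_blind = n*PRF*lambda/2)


V_blind = 1 * 1148 * 0.087 / 2 = 49.9 m/s

49.9 m/s


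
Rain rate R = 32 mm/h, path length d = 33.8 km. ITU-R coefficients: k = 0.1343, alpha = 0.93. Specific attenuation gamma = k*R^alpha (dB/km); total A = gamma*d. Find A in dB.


gamma = 0.1343 * 32^0.93 = 3.371829 dB/km
A = 3.371829 * 33.8 = 113.97 dB

113.97 dB


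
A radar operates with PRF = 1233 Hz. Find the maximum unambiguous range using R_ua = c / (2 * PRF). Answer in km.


R_ua = 3e8 / (2 * 1233) = 121654.5 m = 121.7 km

121.7 km


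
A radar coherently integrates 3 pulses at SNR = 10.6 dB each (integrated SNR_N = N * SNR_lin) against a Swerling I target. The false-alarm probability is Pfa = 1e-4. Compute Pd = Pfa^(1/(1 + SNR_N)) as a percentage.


SNR_lin = 10^(10.6/10) = 11.48154
SNR_N = 3 * 11.48154 = 34.44462
1/(1 + SNR_N) = 1/35.44462 = 0.028213
Pd = (1e-4)^0.028213 = 0.77117
Pd = 77.1%

77.1%


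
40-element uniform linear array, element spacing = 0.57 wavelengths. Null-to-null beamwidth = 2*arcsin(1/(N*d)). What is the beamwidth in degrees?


1/(N*d) = 1/(40*0.57) = 0.04386
BW = 2*arcsin(0.04386) = 5.0 degrees

5.0 degrees


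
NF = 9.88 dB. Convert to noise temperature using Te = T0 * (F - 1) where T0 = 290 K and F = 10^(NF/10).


NF_lin = 10^(9.88/10) = 9.727472
Te = 290 * (9.727472 - 1) = 2531.0 K

2531.0 K


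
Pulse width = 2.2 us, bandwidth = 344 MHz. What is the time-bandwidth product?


TBP = 2.2 * 344 = 756.8

756.8


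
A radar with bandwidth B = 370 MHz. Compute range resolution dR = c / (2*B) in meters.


dR = 3e8 / (2 * 370000000.0) = 0.41 m

0.41 m


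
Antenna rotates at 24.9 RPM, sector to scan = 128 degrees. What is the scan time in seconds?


t = 128 / (24.9 * 360) * 60 = 0.86 s

0.86 s


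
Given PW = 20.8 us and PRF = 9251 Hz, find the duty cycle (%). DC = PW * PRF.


DC = 20.8e-6 * 9251 * 100 = 19.24%

19.24%


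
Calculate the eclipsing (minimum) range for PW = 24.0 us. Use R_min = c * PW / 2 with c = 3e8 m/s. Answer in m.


R_min = 3e8 * 24.0e-6 / 2 = 3600.0 m

3600.0 m


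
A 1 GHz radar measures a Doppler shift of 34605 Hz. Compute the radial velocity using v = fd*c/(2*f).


v = 34605 * 3e8 / (2 * 1000000000.0) = 5190.8 m/s

5190.8 m/s


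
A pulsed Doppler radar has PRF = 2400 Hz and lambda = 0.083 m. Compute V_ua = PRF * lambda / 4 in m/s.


V_ua = 2400 * 0.083 / 4 = 49.8 m/s

49.8 m/s


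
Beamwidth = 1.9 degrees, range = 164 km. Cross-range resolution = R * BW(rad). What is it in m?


BW_rad = 0.033161256
CR = 164000 * 0.033161256 = 5438.4 m

5438.4 m


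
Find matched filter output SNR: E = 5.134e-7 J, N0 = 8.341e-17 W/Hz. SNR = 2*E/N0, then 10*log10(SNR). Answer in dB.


SNR_lin = 2 * 5.134e-7 / 8.341e-17 = 1.231e10
SNR_dB = 10*log10(1.231e10) = 100.9 dB

100.9 dB


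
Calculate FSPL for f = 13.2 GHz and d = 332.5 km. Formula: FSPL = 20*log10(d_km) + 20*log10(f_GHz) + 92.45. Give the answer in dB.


20*log10(332.5) = 50.44
20*log10(13.2) = 22.41
FSPL = 165.3 dB

165.3 dB


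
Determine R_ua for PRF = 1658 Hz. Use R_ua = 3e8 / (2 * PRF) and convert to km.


R_ua = 3e8 / (2 * 1658) = 90470.4 m = 90.5 km

90.5 km


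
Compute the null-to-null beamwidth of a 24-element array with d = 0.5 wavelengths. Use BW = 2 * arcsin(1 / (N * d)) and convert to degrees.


1/(N*d) = 1/(24*0.5) = 0.083333
BW = 2*arcsin(0.083333) = 9.6 degrees

9.6 degrees


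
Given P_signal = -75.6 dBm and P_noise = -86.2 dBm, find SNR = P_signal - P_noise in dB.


SNR = -75.6 - (-86.2) = 10.6 dB

10.6 dB


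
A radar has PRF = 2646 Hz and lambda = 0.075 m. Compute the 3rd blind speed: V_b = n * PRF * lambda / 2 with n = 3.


V_blind = 3 * 2646 * 0.075 / 2 = 297.7 m/s

297.7 m/s


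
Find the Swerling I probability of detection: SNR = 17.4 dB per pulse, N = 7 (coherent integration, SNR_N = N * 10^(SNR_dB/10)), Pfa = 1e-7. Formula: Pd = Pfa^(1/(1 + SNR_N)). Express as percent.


SNR_lin = 10^(17.4/10) = 54.95409
SNR_N = 7 * 54.95409 = 384.67863
1/(1 + SNR_N) = 1/385.67863 = 0.0025928
Pd = (1e-7)^0.0025928 = 0.95907
Pd = 95.9%

95.9%


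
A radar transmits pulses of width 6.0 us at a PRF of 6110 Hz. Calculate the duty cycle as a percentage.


DC = 6.0e-6 * 6110 * 100 = 3.67%

3.67%


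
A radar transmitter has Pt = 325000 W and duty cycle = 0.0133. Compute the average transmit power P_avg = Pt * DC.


P_avg = 325000 * 0.0133 = 4322.5 W

4322.5 W


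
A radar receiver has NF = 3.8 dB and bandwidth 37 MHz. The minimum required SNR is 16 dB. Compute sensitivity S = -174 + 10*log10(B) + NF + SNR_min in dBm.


10*log10(37000000.0) = 75.68
S = -174 + 75.68 + 3.8 + 16 = -78.5 dBm

-78.5 dBm


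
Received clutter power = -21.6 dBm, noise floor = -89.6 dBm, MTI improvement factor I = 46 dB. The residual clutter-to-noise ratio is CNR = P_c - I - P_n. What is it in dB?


CNR = -21.6 - 46 - (-89.6) = 22.0 dB

22.0 dB


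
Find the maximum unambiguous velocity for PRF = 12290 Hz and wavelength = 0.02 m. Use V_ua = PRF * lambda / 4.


V_ua = 12290 * 0.02 / 4 = 61.5 m/s

61.5 m/s


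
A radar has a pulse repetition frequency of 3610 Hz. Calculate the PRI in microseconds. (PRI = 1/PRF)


PRI = 1/3610 = 0.0002770083 s = 277.0 us

277.0 us


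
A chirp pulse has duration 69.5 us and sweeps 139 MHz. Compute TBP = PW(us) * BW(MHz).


TBP = 69.5 * 139 = 9660.5

9660.5


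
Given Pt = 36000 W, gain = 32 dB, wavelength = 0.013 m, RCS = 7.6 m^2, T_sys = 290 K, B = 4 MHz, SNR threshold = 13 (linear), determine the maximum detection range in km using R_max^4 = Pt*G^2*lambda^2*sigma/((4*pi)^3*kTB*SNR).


G_lin = 10^(32/10) = 1584.893192
R^4 = 36000 * 1584.893192^2 * 0.013^2 * 7.6 / ((4*pi)^3 * 1.38e-23 * 290 * 4000000.0 * 13)
R^4 = 2.8125e17 m^4
R_max = (2.8125e17)^(1/4) = 23028.9 m = 23.0 km

23.0 km


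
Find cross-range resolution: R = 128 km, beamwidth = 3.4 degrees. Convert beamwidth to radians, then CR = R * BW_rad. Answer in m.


BW_rad = 0.059341195
CR = 128000 * 0.059341195 = 7595.7 m

7595.7 m


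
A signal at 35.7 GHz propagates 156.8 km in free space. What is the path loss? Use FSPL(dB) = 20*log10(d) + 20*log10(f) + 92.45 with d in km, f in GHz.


20*log10(156.8) = 43.91
20*log10(35.7) = 31.05
FSPL = 167.4 dB

167.4 dB


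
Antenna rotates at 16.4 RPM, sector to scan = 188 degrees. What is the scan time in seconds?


t = 188 / (16.4 * 360) * 60 = 1.91 s

1.91 s


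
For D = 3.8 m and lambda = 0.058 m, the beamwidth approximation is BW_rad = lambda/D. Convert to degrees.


BW_rad = 0.058 / 3.8 = 0.015263
BW_deg = 0.87 degrees

0.87 degrees


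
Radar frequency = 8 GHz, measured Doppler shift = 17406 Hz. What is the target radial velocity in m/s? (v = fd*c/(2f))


v = 17406 * 3e8 / (2 * 8000000000.0) = 326.4 m/s

326.4 m/s


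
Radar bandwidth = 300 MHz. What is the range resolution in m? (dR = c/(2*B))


dR = 3e8 / (2 * 300000000.0) = 0.5 m

0.5 m


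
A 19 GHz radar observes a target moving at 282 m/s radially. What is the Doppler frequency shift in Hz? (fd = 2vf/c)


fd = 2 * 282 * 19000000000.0 / 3e8 = 35720.0 Hz

35720.0 Hz


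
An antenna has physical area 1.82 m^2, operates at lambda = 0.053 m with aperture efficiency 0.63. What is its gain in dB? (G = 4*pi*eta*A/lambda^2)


G_linear = 4*pi*0.63*1.82/0.053^2 = 5129.44
G_dB = 10*log10(5129.44) = 37.1 dB

37.1 dB


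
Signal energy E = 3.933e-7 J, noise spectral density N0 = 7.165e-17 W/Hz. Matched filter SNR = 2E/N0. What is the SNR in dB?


SNR_lin = 2 * 3.933e-7 / 7.165e-17 = 1.098e10
SNR_dB = 10*log10(1.098e10) = 100.4 dB

100.4 dB


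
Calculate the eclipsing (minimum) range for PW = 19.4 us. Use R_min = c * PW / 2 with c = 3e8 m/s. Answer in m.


R_min = 3e8 * 19.4e-6 / 2 = 2910.0 m

2910.0 m


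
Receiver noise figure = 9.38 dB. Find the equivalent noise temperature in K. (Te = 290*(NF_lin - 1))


NF_lin = 10^(9.38/10) = 8.669619
Te = 290 * (8.669619 - 1) = 2224.2 K

2224.2 K


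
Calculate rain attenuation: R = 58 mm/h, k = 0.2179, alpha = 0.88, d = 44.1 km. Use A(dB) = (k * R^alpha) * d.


gamma = 0.2179 * 58^0.88 = 7.763792 dB/km
A = 7.763792 * 44.1 = 342.38 dB

342.38 dB


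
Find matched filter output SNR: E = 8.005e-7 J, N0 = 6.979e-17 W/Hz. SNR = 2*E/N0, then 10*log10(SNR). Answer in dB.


SNR_lin = 2 * 8.005e-7 / 6.979e-17 = 2.294e10
SNR_dB = 10*log10(2.294e10) = 103.6 dB

103.6 dB


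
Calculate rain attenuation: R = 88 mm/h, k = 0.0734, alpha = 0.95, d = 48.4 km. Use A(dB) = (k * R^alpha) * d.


gamma = 0.0734 * 88^0.95 = 5.163624 dB/km
A = 5.163624 * 48.4 = 249.92 dB

249.92 dB


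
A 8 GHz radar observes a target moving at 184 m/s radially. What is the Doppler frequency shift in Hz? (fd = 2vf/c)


fd = 2 * 184 * 8000000000.0 / 3e8 = 9813.3 Hz

9813.3 Hz


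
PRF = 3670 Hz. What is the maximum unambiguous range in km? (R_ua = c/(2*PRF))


R_ua = 3e8 / (2 * 3670) = 40871.9 m = 40.9 km

40.9 km


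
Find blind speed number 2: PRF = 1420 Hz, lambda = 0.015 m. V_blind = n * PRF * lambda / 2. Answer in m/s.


V_blind = 2 * 1420 * 0.015 / 2 = 21.3 m/s

21.3 m/s


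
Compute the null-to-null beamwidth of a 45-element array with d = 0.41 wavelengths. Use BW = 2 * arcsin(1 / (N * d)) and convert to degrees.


1/(N*d) = 1/(45*0.41) = 0.054201
BW = 2*arcsin(0.054201) = 6.2 degrees

6.2 degrees


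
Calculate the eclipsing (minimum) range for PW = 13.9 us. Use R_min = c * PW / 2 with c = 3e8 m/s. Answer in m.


R_min = 3e8 * 13.9e-6 / 2 = 2085.0 m

2085.0 m


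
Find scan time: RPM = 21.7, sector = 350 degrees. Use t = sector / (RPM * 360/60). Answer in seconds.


t = 350 / (21.7 * 360) * 60 = 2.69 s

2.69 s


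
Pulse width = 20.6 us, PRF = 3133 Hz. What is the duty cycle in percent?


DC = 20.6e-6 * 3133 * 100 = 6.45%

6.45%


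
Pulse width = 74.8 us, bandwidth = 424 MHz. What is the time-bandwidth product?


TBP = 74.8 * 424 = 31715.2

31715.2


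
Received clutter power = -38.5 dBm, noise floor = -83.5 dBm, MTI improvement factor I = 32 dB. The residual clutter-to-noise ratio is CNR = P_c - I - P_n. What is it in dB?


CNR = -38.5 - 32 - (-83.5) = 13.0 dB

13.0 dB


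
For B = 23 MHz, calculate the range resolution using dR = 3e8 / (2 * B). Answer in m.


dR = 3e8 / (2 * 23000000.0) = 6.52 m

6.52 m


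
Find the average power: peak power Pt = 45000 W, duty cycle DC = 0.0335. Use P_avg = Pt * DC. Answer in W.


P_avg = 45000 * 0.0335 = 1507.5 W

1507.5 W


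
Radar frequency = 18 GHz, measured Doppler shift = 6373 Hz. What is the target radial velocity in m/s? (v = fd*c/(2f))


v = 6373 * 3e8 / (2 * 18000000000.0) = 53.1 m/s

53.1 m/s


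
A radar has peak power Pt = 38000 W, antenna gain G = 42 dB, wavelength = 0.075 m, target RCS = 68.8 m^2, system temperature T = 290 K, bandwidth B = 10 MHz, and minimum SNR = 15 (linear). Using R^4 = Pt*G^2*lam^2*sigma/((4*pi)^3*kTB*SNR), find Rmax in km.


G_lin = 10^(42/10) = 15848.931925
R^4 = 38000 * 15848.931925^2 * 0.075^2 * 68.8 / ((4*pi)^3 * 1.38e-23 * 290 * 10000000.0 * 15)
R^4 = 3.10096e21 m^4
R_max = (3.10096e21)^(1/4) = 235979.4 m = 236.0 km

236.0 km


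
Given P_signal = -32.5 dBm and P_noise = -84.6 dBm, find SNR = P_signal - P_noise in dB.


SNR = -32.5 - (-84.6) = 52.1 dB

52.1 dB


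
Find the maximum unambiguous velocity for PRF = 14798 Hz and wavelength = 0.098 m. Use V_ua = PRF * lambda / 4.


V_ua = 14798 * 0.098 / 4 = 362.6 m/s

362.6 m/s


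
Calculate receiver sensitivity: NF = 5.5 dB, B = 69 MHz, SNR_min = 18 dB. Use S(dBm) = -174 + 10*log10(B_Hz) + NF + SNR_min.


10*log10(69000000.0) = 78.39
S = -174 + 78.39 + 5.5 + 18 = -72.1 dBm

-72.1 dBm


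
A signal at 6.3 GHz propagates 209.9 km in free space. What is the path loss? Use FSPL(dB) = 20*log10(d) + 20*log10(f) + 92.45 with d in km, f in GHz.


20*log10(209.9) = 46.44
20*log10(6.3) = 15.99
FSPL = 154.9 dB

154.9 dB


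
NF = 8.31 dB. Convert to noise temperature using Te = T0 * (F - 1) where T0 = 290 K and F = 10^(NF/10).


NF_lin = 10^(8.31/10) = 6.776415
Te = 290 * (6.776415 - 1) = 1675.2 K

1675.2 K


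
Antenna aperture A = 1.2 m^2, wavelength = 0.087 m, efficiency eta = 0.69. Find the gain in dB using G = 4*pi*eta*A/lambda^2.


G_linear = 4*pi*0.69*1.2/0.087^2 = 1374.68
G_dB = 10*log10(1374.68) = 31.4 dB

31.4 dB


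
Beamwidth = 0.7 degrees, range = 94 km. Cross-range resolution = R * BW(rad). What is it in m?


BW_rad = 0.012217305
CR = 94000 * 0.012217305 = 1148.4 m

1148.4 m


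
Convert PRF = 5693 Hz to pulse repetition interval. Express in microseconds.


PRI = 1/5693 = 0.0001756543 s = 175.7 us

175.7 us


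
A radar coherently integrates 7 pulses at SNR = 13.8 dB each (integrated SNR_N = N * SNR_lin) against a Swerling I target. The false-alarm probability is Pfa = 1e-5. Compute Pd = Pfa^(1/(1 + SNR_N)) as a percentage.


SNR_lin = 10^(13.8/10) = 23.98833
SNR_N = 7 * 23.98833 = 167.91831
1/(1 + SNR_N) = 1/168.91831 = 0.00592
Pd = (1e-5)^0.00592 = 0.93411
Pd = 93.4%

93.4%


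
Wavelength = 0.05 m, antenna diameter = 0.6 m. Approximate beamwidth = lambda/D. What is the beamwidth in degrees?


BW_rad = 0.05 / 0.6 = 0.083333
BW_deg = 4.77 degrees

4.77 degrees


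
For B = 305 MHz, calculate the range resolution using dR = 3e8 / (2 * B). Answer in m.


dR = 3e8 / (2 * 305000000.0) = 0.49 m

0.49 m


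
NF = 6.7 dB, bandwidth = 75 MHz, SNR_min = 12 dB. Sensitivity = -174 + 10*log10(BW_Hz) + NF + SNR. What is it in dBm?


10*log10(75000000.0) = 78.75
S = -174 + 78.75 + 6.7 + 12 = -76.5 dBm

-76.5 dBm


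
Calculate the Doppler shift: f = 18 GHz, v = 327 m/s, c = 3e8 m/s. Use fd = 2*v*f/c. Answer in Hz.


fd = 2 * 327 * 18000000000.0 / 3e8 = 39240.0 Hz

39240.0 Hz


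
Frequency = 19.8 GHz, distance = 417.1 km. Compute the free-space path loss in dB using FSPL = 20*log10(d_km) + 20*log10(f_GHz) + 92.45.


20*log10(417.1) = 52.4
20*log10(19.8) = 25.93
FSPL = 170.8 dB

170.8 dB


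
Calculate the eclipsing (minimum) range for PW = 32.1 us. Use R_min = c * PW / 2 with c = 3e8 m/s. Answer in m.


R_min = 3e8 * 32.1e-6 / 2 = 4815.0 m

4815.0 m


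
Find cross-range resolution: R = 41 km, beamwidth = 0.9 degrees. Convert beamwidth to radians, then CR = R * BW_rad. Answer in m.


BW_rad = 0.015707963
CR = 41000 * 0.015707963 = 644.0 m

644.0 m


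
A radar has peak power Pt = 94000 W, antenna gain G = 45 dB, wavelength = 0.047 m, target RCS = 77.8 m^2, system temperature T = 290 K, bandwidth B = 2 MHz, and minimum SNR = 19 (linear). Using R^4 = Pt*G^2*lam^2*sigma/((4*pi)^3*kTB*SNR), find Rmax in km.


G_lin = 10^(45/10) = 31622.776602
R^4 = 94000 * 31622.776602^2 * 0.047^2 * 77.8 / ((4*pi)^3 * 1.38e-23 * 290 * 2000000.0 * 19)
R^4 = 5.35319e22 m^4
R_max = (5.35319e22)^(1/4) = 481009.0 m = 481.0 km

481.0 km


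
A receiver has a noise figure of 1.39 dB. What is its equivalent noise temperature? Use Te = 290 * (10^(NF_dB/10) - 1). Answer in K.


NF_lin = 10^(1.39/10) = 1.377209
Te = 290 * (1.377209 - 1) = 109.4 K

109.4 K


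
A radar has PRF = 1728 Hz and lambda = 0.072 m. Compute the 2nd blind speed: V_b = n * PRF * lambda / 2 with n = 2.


V_blind = 2 * 1728 * 0.072 / 2 = 124.4 m/s

124.4 m/s


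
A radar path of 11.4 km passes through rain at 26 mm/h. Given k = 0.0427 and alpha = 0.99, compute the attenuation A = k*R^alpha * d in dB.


gamma = 0.0427 * 26^0.99 = 1.074612 dB/km
A = 1.074612 * 11.4 = 12.25 dB

12.25 dB


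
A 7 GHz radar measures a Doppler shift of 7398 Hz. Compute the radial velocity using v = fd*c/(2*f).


v = 7398 * 3e8 / (2 * 7000000000.0) = 158.5 m/s

158.5 m/s


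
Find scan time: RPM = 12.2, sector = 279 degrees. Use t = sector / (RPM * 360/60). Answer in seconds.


t = 279 / (12.2 * 360) * 60 = 3.81 s

3.81 s


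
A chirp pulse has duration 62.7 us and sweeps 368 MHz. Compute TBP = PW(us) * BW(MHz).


TBP = 62.7 * 368 = 23073.6

23073.6


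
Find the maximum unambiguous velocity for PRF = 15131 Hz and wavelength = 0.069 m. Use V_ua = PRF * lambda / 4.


V_ua = 15131 * 0.069 / 4 = 261.0 m/s

261.0 m/s


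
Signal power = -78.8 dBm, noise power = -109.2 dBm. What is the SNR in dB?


SNR = -78.8 - (-109.2) = 30.4 dB

30.4 dB


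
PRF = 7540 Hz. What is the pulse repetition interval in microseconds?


PRI = 1/7540 = 0.000132626 s = 132.6 us

132.6 us


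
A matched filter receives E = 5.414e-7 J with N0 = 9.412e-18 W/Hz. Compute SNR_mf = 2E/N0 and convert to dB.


SNR_lin = 2 * 5.414e-7 / 9.412e-18 = 1.15e11
SNR_dB = 10*log10(1.15e11) = 110.6 dB

110.6 dB


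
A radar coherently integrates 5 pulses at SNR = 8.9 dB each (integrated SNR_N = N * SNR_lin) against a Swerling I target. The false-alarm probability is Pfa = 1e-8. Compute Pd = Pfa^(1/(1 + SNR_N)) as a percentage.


SNR_lin = 10^(8.9/10) = 7.76247
SNR_N = 5 * 7.76247 = 38.81235
1/(1 + SNR_N) = 1/39.81235 = 0.0251178
Pd = (1e-8)^0.0251178 = 0.62959
Pd = 63.0%

63.0%


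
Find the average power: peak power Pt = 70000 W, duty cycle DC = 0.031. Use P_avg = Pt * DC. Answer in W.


P_avg = 70000 * 0.031 = 2170.0 W

2170.0 W


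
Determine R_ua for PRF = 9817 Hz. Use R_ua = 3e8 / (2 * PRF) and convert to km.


R_ua = 3e8 / (2 * 9817) = 15279.6 m = 15.3 km

15.3 km


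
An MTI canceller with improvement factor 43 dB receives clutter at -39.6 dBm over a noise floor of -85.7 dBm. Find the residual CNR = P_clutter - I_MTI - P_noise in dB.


CNR = -39.6 - 43 - (-85.7) = 3.1 dB

3.1 dB


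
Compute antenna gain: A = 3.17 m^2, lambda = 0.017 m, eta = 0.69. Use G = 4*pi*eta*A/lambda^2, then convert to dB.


G_linear = 4*pi*0.69*3.17/0.017^2 = 95108.73
G_dB = 10*log10(95108.73) = 49.8 dB

49.8 dB


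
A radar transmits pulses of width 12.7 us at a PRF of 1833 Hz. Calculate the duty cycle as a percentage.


DC = 12.7e-6 * 1833 * 100 = 2.33%

2.33%


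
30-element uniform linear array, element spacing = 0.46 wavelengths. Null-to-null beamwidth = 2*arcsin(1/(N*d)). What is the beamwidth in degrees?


1/(N*d) = 1/(30*0.46) = 0.072464
BW = 2*arcsin(0.072464) = 8.3 degrees

8.3 degrees


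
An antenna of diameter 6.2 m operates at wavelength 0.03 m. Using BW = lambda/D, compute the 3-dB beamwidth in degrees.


BW_rad = 0.03 / 6.2 = 0.004839
BW_deg = 0.28 degrees

0.28 degrees


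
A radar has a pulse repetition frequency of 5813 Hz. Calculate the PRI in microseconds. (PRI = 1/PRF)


PRI = 1/5813 = 0.0001720282 s = 172.0 us

172.0 us


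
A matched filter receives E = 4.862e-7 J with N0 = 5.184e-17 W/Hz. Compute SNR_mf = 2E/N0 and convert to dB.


SNR_lin = 2 * 4.862e-7 / 5.184e-17 = 1.876e10
SNR_dB = 10*log10(1.876e10) = 102.7 dB

102.7 dB


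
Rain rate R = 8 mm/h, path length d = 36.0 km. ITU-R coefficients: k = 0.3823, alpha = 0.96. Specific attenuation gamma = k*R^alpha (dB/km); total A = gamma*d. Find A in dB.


gamma = 0.3823 * 8^0.96 = 2.814302 dB/km
A = 2.814302 * 36.0 = 101.31 dB

101.31 dB


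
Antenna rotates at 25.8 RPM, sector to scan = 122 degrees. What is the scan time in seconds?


t = 122 / (25.8 * 360) * 60 = 0.79 s

0.79 s


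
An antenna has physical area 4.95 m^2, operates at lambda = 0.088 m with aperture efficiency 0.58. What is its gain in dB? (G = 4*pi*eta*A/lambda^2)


G_linear = 4*pi*0.58*4.95/0.088^2 = 4658.84
G_dB = 10*log10(4658.84) = 36.7 dB

36.7 dB


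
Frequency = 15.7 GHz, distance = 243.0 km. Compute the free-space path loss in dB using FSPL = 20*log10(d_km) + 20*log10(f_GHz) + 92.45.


20*log10(243.0) = 47.71
20*log10(15.7) = 23.92
FSPL = 164.1 dB

164.1 dB


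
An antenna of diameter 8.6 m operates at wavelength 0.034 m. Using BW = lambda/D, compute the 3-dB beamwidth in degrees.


BW_rad = 0.034 / 8.6 = 0.003953
BW_deg = 0.23 degrees

0.23 degrees


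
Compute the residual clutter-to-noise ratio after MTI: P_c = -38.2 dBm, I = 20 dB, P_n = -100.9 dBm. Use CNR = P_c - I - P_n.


CNR = -38.2 - 20 - (-100.9) = 42.7 dB

42.7 dB


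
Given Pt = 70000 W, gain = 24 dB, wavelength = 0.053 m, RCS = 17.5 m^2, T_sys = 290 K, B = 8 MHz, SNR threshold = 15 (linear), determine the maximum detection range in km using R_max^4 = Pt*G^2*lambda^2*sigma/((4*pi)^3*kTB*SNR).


G_lin = 10^(24/10) = 251.188643
R^4 = 70000 * 251.188643^2 * 0.053^2 * 17.5 / ((4*pi)^3 * 1.38e-23 * 290 * 8000000.0 * 15)
R^4 = 2.27824e17 m^4
R_max = (2.27824e17)^(1/4) = 21847.4 m = 21.8 km

21.8 km


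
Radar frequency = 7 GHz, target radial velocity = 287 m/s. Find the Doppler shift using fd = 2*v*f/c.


fd = 2 * 287 * 7000000000.0 / 3e8 = 13393.3 Hz

13393.3 Hz


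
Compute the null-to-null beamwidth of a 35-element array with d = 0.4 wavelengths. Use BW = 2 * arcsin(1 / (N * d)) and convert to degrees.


1/(N*d) = 1/(35*0.4) = 0.071429
BW = 2*arcsin(0.071429) = 8.2 degrees

8.2 degrees


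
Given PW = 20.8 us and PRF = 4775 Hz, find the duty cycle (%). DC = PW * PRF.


DC = 20.8e-6 * 4775 * 100 = 9.93%

9.93%


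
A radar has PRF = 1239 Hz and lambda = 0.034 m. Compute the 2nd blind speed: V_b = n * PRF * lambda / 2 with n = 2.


V_blind = 2 * 1239 * 0.034 / 2 = 42.1 m/s

42.1 m/s


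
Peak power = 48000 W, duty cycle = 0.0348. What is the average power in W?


P_avg = 48000 * 0.0348 = 1670.4 W

1670.4 W


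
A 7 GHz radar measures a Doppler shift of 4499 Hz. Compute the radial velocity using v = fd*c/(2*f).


v = 4499 * 3e8 / (2 * 7000000000.0) = 96.4 m/s

96.4 m/s


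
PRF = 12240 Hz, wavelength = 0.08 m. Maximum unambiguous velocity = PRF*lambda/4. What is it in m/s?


V_ua = 12240 * 0.08 / 4 = 244.8 m/s

244.8 m/s


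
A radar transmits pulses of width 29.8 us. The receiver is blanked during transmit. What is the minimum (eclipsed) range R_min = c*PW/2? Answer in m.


R_min = 3e8 * 29.8e-6 / 2 = 4470.0 m

4470.0 m


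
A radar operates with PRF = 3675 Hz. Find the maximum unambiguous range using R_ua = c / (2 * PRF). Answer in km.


R_ua = 3e8 / (2 * 3675) = 40816.3 m = 40.8 km

40.8 km


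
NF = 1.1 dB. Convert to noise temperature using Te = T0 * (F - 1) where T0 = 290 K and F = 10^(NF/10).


NF_lin = 10^(1.1/10) = 1.28825
Te = 290 * (1.28825 - 1) = 83.6 K

83.6 K


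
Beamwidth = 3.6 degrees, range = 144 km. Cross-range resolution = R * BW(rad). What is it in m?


BW_rad = 0.062831853
CR = 144000 * 0.062831853 = 9047.8 m

9047.8 m


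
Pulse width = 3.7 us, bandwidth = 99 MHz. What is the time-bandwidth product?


TBP = 3.7 * 99 = 366.3

366.3


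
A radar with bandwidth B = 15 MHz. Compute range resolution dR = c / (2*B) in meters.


dR = 3e8 / (2 * 15000000.0) = 10.0 m

10.0 m


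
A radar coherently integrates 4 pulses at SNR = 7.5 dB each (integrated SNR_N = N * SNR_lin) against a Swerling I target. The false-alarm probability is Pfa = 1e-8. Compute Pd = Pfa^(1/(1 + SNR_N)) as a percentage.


SNR_lin = 10^(7.5/10) = 5.62341
SNR_N = 4 * 5.62341 = 22.49364
1/(1 + SNR_N) = 1/23.49364 = 0.0425647
Pd = (1e-8)^0.0425647 = 0.45654
Pd = 45.7%

45.7%


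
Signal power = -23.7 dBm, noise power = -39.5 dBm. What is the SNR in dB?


SNR = -23.7 - (-39.5) = 15.8 dB

15.8 dB


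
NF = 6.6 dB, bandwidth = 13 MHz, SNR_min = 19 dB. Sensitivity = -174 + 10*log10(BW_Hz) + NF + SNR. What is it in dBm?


10*log10(13000000.0) = 71.14
S = -174 + 71.14 + 6.6 + 19 = -77.3 dBm

-77.3 dBm


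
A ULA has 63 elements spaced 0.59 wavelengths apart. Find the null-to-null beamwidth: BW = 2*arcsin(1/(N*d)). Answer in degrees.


1/(N*d) = 1/(63*0.59) = 0.026903
BW = 2*arcsin(0.026903) = 3.1 degrees

3.1 degrees


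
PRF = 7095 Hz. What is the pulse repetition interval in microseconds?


PRI = 1/7095 = 0.0001409443 s = 140.9 us

140.9 us


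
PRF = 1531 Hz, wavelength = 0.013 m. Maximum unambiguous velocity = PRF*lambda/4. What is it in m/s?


V_ua = 1531 * 0.013 / 4 = 5.0 m/s

5.0 m/s


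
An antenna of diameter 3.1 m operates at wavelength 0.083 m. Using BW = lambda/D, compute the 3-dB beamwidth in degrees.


BW_rad = 0.083 / 3.1 = 0.026774
BW_deg = 1.53 degrees

1.53 degrees


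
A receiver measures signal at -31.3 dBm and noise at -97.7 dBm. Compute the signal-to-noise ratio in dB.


SNR = -31.3 - (-97.7) = 66.4 dB

66.4 dB


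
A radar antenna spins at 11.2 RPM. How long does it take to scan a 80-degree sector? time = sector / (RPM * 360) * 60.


t = 80 / (11.2 * 360) * 60 = 1.19 s

1.19 s


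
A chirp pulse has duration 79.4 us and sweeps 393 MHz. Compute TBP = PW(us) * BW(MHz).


TBP = 79.4 * 393 = 31204.2

31204.2


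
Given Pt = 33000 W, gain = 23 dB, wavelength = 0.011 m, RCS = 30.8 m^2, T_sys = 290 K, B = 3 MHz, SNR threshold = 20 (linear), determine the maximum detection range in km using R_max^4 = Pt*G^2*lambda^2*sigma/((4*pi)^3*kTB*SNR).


G_lin = 10^(23/10) = 199.526231
R^4 = 33000 * 199.526231^2 * 0.011^2 * 30.8 / ((4*pi)^3 * 1.38e-23 * 290 * 3000000.0 * 20)
R^4 = 1.02752e16 m^4
R_max = (1.02752e16)^(1/4) = 10068.1 m = 10.1 km

10.1 km


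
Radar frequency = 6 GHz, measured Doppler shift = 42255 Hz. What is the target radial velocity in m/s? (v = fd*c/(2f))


v = 42255 * 3e8 / (2 * 6000000000.0) = 1056.4 m/s

1056.4 m/s


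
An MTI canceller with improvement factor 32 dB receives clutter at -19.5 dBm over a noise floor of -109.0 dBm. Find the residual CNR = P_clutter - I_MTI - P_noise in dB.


CNR = -19.5 - 32 - (-109.0) = 57.5 dB

57.5 dB


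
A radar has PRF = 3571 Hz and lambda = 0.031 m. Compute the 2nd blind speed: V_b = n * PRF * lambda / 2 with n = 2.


V_blind = 2 * 3571 * 0.031 / 2 = 110.7 m/s

110.7 m/s


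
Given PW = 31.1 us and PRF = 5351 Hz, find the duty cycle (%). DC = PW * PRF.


DC = 31.1e-6 * 5351 * 100 = 16.64%

16.64%


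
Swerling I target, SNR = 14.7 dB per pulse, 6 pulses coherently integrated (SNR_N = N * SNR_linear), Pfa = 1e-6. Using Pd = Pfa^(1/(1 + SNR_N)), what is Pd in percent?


SNR_lin = 10^(14.7/10) = 29.51209
SNR_N = 6 * 29.51209 = 177.07254
1/(1 + SNR_N) = 1/178.07254 = 0.0056157
Pd = (1e-6)^0.0056157 = 0.92535
Pd = 92.5%

92.5%


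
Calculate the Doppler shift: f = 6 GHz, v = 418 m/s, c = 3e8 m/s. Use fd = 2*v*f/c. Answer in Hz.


fd = 2 * 418 * 6000000000.0 / 3e8 = 16720.0 Hz

16720.0 Hz


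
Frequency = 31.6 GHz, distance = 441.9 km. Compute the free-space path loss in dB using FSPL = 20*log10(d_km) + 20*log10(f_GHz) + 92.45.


20*log10(441.9) = 52.91
20*log10(31.6) = 29.99
FSPL = 175.4 dB

175.4 dB


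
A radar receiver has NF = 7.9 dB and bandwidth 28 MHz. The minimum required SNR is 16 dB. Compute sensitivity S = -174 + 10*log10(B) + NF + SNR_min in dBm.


10*log10(28000000.0) = 74.47
S = -174 + 74.47 + 7.9 + 16 = -75.6 dBm

-75.6 dBm


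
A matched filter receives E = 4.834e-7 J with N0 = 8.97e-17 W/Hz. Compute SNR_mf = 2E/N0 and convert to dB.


SNR_lin = 2 * 4.834e-7 / 8.97e-17 = 1.078e10
SNR_dB = 10*log10(1.078e10) = 100.3 dB

100.3 dB


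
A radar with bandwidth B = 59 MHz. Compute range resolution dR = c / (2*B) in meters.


dR = 3e8 / (2 * 59000000.0) = 2.54 m

2.54 m


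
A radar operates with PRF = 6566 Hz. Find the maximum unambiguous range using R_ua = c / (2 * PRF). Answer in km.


R_ua = 3e8 / (2 * 6566) = 22845.0 m = 22.8 km

22.8 km


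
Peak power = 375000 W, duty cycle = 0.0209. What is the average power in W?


P_avg = 375000 * 0.0209 = 7837.5 W

7837.5 W


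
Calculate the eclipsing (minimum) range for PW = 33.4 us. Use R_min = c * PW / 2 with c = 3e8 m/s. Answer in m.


R_min = 3e8 * 33.4e-6 / 2 = 5010.0 m

5010.0 m


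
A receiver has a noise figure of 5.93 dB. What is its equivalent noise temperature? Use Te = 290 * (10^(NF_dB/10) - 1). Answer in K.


NF_lin = 10^(5.93/10) = 3.917419
Te = 290 * (3.917419 - 1) = 846.1 K

846.1 K


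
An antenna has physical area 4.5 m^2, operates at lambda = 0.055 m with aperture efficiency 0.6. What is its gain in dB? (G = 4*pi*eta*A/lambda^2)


G_linear = 4*pi*0.6*4.5/0.055^2 = 11216.26
G_dB = 10*log10(11216.26) = 40.5 dB

40.5 dB


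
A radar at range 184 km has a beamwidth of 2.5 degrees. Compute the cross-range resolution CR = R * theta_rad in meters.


BW_rad = 0.043633231
CR = 184000 * 0.043633231 = 8028.5 m

8028.5 m


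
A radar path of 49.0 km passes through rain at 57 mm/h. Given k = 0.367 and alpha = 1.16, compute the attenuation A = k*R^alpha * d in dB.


gamma = 0.367 * 57^1.16 = 39.946699 dB/km
A = 39.946699 * 49.0 = 1957.39 dB

1957.39 dB


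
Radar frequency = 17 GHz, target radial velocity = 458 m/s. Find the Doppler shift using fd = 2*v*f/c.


fd = 2 * 458 * 17000000000.0 / 3e8 = 51906.7 Hz

51906.7 Hz


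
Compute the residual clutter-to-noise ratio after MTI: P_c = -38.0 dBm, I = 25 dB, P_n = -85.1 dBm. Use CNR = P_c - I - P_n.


CNR = -38.0 - 25 - (-85.1) = 22.1 dB

22.1 dB
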